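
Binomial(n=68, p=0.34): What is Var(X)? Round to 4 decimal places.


Var = n*p*(1-p) = 68 * 0.34 * 0.66 = 15.2592

15.2592


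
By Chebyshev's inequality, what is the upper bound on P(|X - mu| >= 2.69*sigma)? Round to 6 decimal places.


P <= 1/k^2
k^2 = 2.69^2 = 7.2361
1/k^2 = 1 / 7.2361 ≈ 0.13819599

0.138196


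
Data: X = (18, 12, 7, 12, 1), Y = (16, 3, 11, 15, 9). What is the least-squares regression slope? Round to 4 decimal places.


b = sum((xi-xbar)(yi-ybar)) / sum((xi-xbar)^2)
n = 5, xbar = 50/5 = 10, ybar = 54/5 = 10.8
Sxy = sum((xi-xbar)(yi-ybar)) = 50
Sxx = sum((xi-xbar)^2) = 162
b = Sxy / Sxx = 25/81 ≈ 0.308642

0.3086


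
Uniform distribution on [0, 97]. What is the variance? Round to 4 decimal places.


Var = (b-a)^2 / 12
(b-a)^2 = (97 - 0)^2 = 9409
Var = 9409/12 ≈ 784.083333

784.0833


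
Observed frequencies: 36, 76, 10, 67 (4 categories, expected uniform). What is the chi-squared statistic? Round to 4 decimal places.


chi2 = sum((O-E)^2/E), E = total/4
total = 189, E = 189/4 = 47.25
(36 - 47.25)^2 / 47.25 = 126.5625 / 47.25 = 75/28 ≈ 2.678571
(76 - 47.25)^2 / 47.25 = 826.5625 / 47.25 = 13225/756 ≈ 17.493386
(10 - 47.25)^2 / 47.25 = 1387.5625 / 47.25 = 22201/756 ≈ 29.366402
(67 - 47.25)^2 / 47.25 = 390.0625 / 47.25 = 6241/756 ≈ 8.255291
chi2 = 3641/63 ≈ 57.793651

57.7937


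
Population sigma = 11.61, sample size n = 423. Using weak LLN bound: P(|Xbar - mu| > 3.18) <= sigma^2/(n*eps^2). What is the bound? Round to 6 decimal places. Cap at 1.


bound = min(1, sigma^2/(n*eps^2))
sigma^2 = 11.61^2 = 134.7921
n*eps^2 = 423 * 3.18^2 = 423 * 10.1124 = 4277.5452
sigma^2/(n*eps^2) = 134.7921 / 4277.5452 ≈ 0.03151155

0.031512


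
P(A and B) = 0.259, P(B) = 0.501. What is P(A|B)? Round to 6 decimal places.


P(A|B) = P(A and B) / P(B) = 0.259 / 0.501 = 259/501 ≈ 0.51696607

0.516966


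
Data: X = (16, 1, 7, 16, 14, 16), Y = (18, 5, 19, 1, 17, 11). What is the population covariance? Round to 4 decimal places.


Cov = (1/n)*sum((xi-xbar)(yi-ybar))
n = 6, xbar = 70/6 = 35/3 ≈ 11.666667, ybar = 71/6 ≈ 11.833333
sum((xi-xbar)(yi-ybar)) = 83/3 ≈ 27.666667
Cov = 27.666667 / 6 = 83/18 ≈ 4.611111

4.6111


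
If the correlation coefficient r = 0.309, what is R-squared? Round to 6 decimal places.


R^2 = r^2 = (0.309)^2 = 0.095481

0.095481


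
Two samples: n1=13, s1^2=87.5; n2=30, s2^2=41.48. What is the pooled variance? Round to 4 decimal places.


sp^2 = ((n1-1)*s1^2 + (n2-1)*s2^2)/(n1+n2-2)
(n1-1)*s1^2 = 12 * 87.5 = 1050
(n2-1)*s2^2 = 29 * 41.48 = 1202.92
numerator = 1050 + 1202.92 = 2252.92
n1+n2-2 = 41
sp^2 = 2252.92 / 41 = 56323/1025 ≈ 54.949268

54.9493


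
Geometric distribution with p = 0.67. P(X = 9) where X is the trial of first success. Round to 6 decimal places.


P = (1-p)^(k-1) * p
(1-p)^(k-1) = 0.33^8 ≈ 0.0001406409
P = 0.0001406409 * 0.67 ≈ 0.00009422938

0.000094


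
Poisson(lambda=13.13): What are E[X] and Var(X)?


E[X] = Var(X) = lambda = 13.13

13.13, 13.13


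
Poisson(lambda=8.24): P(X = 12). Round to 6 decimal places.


P = e^(-lam) * lam^k / k!
e^(-8.24) ≈ 0.0002638842
lam^k = 8.24^12 ≈ 97977542094.724722
k! = 12! = 479001600
P = 0.0002638842 * 97977542094.724722 / 479001600 ≈ 0.053976

0.053976


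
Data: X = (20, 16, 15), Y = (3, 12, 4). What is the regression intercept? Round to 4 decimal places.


a = ybar - b*xbar, where b = sum((xi-xbar)(yi-ybar)) / sum((xi-xbar)^2)
n = 3, xbar = 51/3 = 17, ybar = 19/3 ≈ 6.333333
Sxy = sum((xi-xbar)(yi-ybar)) = -11
Sxx = sum((xi-xbar)^2) = 14
b = Sxy / Sxx = -11/14 ≈ -0.785714
a = 6.333333 - (-0.785714) * 17 = 827/42 ≈ 19.690476

19.6905


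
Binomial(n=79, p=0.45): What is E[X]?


E[X] = n*p = 79 * 0.45 = 35.55

35.55


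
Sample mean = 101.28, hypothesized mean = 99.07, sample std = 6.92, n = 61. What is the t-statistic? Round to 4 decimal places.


t = (xbar - mu0) / (s/sqrt(n))
xbar - mu0 = 101.28 - 99.07 = 2.21
sqrt(61) ≈ 7.81024968
s/sqrt(n) = 6.92 / 7.81024968 ≈ 0.88601521
t = 2.21 / 0.88601521 ≈ 2.494314

2.4943


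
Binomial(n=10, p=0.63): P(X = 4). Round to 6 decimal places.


P = C(n,k) * p^k * (1-p)^(n-k)
C(10,4) = 210
p^k = 0.63^4 ≈ 0.1575296
(1-p)^(n-k) = 0.37^6 ≈ 0.002565726
P = 210 * 0.1575296 * 0.002565726 ≈ 0.084877

0.084877


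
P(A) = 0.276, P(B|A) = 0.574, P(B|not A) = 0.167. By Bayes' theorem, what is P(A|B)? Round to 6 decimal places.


P(A|B) = P(B|A)*P(A) / P(B), P(B) = P(B|A)*P(A) + P(B|not A)*P(not A)
P(B|A)*P(A) = 0.574 * 0.276 = 0.158424
P(B|not A)*P(not A) = 0.167 * 0.724 = 0.120908
P(B) = 0.158424 + 0.120908 = 0.279332
P(A|B) = 0.158424 / 0.279332 ≈ 0.56715307

0.567153


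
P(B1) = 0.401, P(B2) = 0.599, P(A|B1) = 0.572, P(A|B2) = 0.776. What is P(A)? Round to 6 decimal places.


P(A) = P(A|B1)*P(B1) + P(A|B2)*P(B2)
P(A|B1)*P(B1) = 0.572 * 0.401 = 0.229372
P(A|B2)*P(B2) = 0.776 * 0.599 = 0.464824
P(A) = 0.229372 + 0.464824 = 0.694196

0.694196


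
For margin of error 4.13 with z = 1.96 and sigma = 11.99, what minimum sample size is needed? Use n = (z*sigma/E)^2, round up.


z*sigma/E = 1.96 * 11.99 / 4.13 = 8393/1475 ≈ 5.690169
(z*sigma/E)^2 ≈ 32.378029
round up: n = 33

33


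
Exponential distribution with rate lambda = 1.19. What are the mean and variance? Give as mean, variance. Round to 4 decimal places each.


mean = 1/lam, var = 1/lam^2
mean = 1 / 1.19 = 100/119 ≈ 0.840336
lam^2 = 1.19^2 = 1.4161
var = 1 / 1.4161 ≈ 0.706165

0.8403, 0.7062


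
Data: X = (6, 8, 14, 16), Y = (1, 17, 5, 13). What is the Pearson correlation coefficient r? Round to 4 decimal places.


r = sum((xi-xbar)(yi-ybar)) / sqrt(sum((xi-xbar)^2) * sum((yi-ybar)^2))
n = 4, xbar = 44/4 = 11, ybar = 36/4 = 9
Sxy = sum((xi-xbar)(yi-ybar)) = 24
Sxx = sum((xi-xbar)^2) = 68
Syy = sum((yi-ybar)^2) = 160
sqrt(Sxx*Syy) ≈ 104.307238
r = Sxy / sqrt(Sxx*Syy) = 24 / 104.307238 ≈ 0.230089

0.2301


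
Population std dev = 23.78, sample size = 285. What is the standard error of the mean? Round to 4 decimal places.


SE = sigma / sqrt(n)
sqrt(285) ≈ 16.881943
SE = 23.78 / 16.881943 ≈ 1.408606

1.4086


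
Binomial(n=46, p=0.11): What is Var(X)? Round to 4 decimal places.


Var = n*p*(1-p) = 46 * 0.11 * 0.89 = 4.5034

4.5034


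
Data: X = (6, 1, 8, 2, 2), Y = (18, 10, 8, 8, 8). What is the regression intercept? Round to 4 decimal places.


a = ybar - b*xbar, where b = sum((xi-xbar)(yi-ybar)) / sum((xi-xbar)^2)
n = 5, xbar = 19/5 = 3.8, ybar = 52/5 = 10.4
Sxy = sum((xi-xbar)(yi-ybar)) = 16.4
Sxx = sum((xi-xbar)^2) = 36.8
b = Sxy / Sxx = 41/92 ≈ 0.445652
a = 10.4 - 0.445652 * 3.8 = 801/92 ≈ 8.706522

8.7065


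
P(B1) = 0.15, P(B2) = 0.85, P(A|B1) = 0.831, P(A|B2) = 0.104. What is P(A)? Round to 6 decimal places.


P(A) = P(A|B1)*P(B1) + P(A|B2)*P(B2)
P(A|B1)*P(B1) = 0.831 * 0.15 = 0.12465
P(A|B2)*P(B2) = 0.104 * 0.85 = 0.0884
P(A) = 0.12465 + 0.0884 = 0.21305

0.213050


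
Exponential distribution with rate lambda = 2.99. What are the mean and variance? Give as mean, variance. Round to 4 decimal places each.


mean = 1/lam, var = 1/lam^2
mean = 1 / 2.99 = 100/299 ≈ 0.334448
lam^2 = 2.99^2 = 8.9401
var = 1 / 8.9401 ≈ 0.111856

0.3344, 0.1119


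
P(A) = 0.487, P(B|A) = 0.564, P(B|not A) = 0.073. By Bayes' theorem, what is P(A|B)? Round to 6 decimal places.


P(A|B) = P(B|A)*P(A) / P(B), P(B) = P(B|A)*P(A) + P(B|not A)*P(not A)
P(B|A)*P(A) = 0.564 * 0.487 = 0.274668
P(B|not A)*P(not A) = 0.073 * 0.513 = 0.037449
P(B) = 0.274668 + 0.037449 = 0.312117
P(A|B) = 0.274668 / 0.312117 ≈ 0.88001615

0.880016


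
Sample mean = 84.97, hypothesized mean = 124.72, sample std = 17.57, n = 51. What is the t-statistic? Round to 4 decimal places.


t = (xbar - mu0) / (s/sqrt(n))
xbar - mu0 = 84.97 - 124.72 = -39.75
sqrt(51) ≈ 7.14142843
s/sqrt(n) = 17.57 / 7.14142843 ≈ 2.46029211
t = -39.75 / 2.46029211 ≈ -16.156618

-16.1566


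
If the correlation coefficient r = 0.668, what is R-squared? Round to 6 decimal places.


R^2 = r^2 = (0.668)^2 = 0.446224

0.446224


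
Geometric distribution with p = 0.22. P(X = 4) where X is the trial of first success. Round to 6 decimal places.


P = (1-p)^(k-1) * p
(1-p)^(k-1) = 0.78^3 = 0.474552
P = 0.474552 * 0.22 ≈ 0.1044014

0.104401


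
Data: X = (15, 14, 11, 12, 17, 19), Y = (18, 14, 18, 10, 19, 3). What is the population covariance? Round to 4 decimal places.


Cov = (1/n)*sum((xi-xbar)(yi-ybar))
n = 6, xbar = 88/6 = 44/3 ≈ 14.666667, ybar = 82/6 = 41/3 ≈ 13.666667
sum((xi-xbar)(yi-ybar)) = -116/3 ≈ -38.666667
Cov = -38.666667 / 6 = -58/9 ≈ -6.444444

-6.4444


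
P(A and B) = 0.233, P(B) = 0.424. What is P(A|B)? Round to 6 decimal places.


P(A|B) = P(A and B) / P(B) = 0.233 / 0.424 = 233/424 ≈ 0.54952830

0.549528


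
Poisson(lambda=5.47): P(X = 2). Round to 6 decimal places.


P = e^(-lam) * lam^k / k!
e^(-5.47) ≈ 0.004211232
lam^k = 5.47^2 = 29.9209
k! = 2! = 2
P = 0.004211232 * 29.9209 / 2 ≈ 0.063002

0.063002


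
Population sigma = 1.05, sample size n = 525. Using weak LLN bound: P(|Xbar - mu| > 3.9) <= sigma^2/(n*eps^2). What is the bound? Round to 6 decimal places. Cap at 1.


bound = min(1, sigma^2/(n*eps^2))
sigma^2 = 1.05^2 = 1.1025
n*eps^2 = 525 * 3.9^2 = 525 * 15.21 = 7985.25
sigma^2/(n*eps^2) = 1.1025 / 7985.25 ≈ 0.00013807

0.000138


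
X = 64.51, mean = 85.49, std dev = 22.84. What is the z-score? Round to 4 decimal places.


z = (X - mu) / sigma
X - mu = 64.51 - 85.49 = -20.98
z = -20.98 / 22.84 = -1049/1142 ≈ -0.918564

-0.9186


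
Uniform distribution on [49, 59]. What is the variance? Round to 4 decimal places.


Var = (b-a)^2 / 12
(b-a)^2 = (59 - 49)^2 = 100
Var = 100/12 ≈ 8.333333

8.3333


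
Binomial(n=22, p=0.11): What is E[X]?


E[X] = n*p = 22 * 0.11 = 2.42

2.42


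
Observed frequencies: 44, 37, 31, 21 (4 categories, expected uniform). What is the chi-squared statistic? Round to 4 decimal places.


chi2 = sum((O-E)^2/E), E = total/4
total = 133, E = 133/4 = 33.25
(44 - 33.25)^2 / 33.25 = 115.5625 / 33.25 = 1849/532 ≈ 3.475564
(37 - 33.25)^2 / 33.25 = 14.0625 / 33.25 = 225/532 ≈ 0.422932
(31 - 33.25)^2 / 33.25 = 5.0625 / 33.25 = 81/532 ≈ 0.152256
(21 - 33.25)^2 / 33.25 = 150.0625 / 33.25 = 343/76 ≈ 4.513158
chi2 = 1139/133 ≈ 8.563910

8.5639


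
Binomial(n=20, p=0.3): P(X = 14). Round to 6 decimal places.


P = C(n,k) * p^k * (1-p)^(n-k)
C(20,14) = 38760
p^k = 0.3^14 = 0.00000004782969
(1-p)^(n-k) = 0.7^6 = 0.117649
P = 38760 * 0.00000004782969 * 0.117649 ≈ 0.000218

0.000218


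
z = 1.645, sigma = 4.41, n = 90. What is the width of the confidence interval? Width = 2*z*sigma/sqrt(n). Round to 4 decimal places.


width = 2*z*sigma/sqrt(n)
2*z*sigma = 2 * 1.645 * 4.41 = 14.5089
sqrt(90) ≈ 9.486833
width = 14.5089 / 9.486833 ≈ 1.529372

1.5294


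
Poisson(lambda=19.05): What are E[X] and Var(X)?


E[X] = Var(X) = lambda = 19.05

19.05, 19.05


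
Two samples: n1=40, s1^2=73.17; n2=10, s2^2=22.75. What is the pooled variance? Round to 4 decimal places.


sp^2 = ((n1-1)*s1^2 + (n2-1)*s2^2)/(n1+n2-2)
(n1-1)*s1^2 = 39 * 73.17 = 2853.63
(n2-1)*s2^2 = 9 * 22.75 = 204.75
numerator = 2853.63 + 204.75 = 3058.38
n1+n2-2 = 48
sp^2 = 3058.38 / 48 = 63.71625

63.7163


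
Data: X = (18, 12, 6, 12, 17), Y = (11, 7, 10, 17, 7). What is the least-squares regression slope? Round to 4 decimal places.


b = sum((xi-xbar)(yi-ybar)) / sum((xi-xbar)^2)
n = 5, xbar = 65/5 = 13, ybar = 52/5 = 10.4
Sxy = sum((xi-xbar)(yi-ybar)) = -11
Sxx = sum((xi-xbar)^2) = 92
b = Sxy / Sxx = -11/92 ≈ -0.119565

-0.1196


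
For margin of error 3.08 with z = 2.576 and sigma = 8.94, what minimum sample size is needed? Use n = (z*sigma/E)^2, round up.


z*sigma/E = 2.576 * 8.94 / 3.08 = 10281/1375 ≈ 7.477091
(z*sigma/E)^2 ≈ 55.906888
round up: n = 56

56


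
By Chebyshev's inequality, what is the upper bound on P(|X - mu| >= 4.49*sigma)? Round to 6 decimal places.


P <= 1/k^2
k^2 = 4.49^2 = 20.1601
1/k^2 = 1 / 20.1601 ≈ 0.04960293

0.049603


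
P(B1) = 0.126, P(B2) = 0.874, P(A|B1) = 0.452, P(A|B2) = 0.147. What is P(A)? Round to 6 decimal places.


P(A) = P(A|B1)*P(B1) + P(A|B2)*P(B2)
P(A|B1)*P(B1) = 0.452 * 0.126 = 0.056952
P(A|B2)*P(B2) = 0.147 * 0.874 = 0.128478
P(A) = 0.056952 + 0.128478 = 0.18543

0.185430


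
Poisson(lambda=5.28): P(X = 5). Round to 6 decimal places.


P = e^(-lam) * lam^k / k!
e^(-5.28) ≈ 0.005092431
lam^k = 5.28^5 ≈ 4103.643385
k! = 5! = 120
P = 0.005092431 * 4103.643385 / 120 ≈ 0.174146

0.174146


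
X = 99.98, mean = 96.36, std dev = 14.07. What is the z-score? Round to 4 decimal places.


z = (X - mu) / sigma
X - mu = 99.98 - 96.36 = 3.62
z = 3.62 / 14.07 = 362/1407 ≈ 0.257285

0.2573


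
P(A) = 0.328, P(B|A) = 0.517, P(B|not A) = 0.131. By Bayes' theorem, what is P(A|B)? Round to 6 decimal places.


P(A|B) = P(B|A)*P(A) / P(B), P(B) = P(B|A)*P(A) + P(B|not A)*P(not A)
P(B|A)*P(A) = 0.517 * 0.328 = 0.169576
P(B|not A)*P(not A) = 0.131 * 0.672 = 0.088032
P(B) = 0.169576 + 0.088032 = 0.257608
P(A|B) = 0.169576 / 0.257608 ≈ 0.65827148

0.658271


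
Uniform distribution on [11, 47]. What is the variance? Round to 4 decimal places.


Var = (b-a)^2 / 12
(b-a)^2 = (47 - 11)^2 = 1296
Var = 1296/12 = 108

108.0000


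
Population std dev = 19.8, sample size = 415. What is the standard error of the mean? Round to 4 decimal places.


SE = sigma / sqrt(n)
sqrt(415) ≈ 20.371549
SE = 19.8 / 20.371549 ≈ 0.971944

0.9719


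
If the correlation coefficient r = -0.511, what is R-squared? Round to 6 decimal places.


R^2 = r^2 = (-0.511)^2 = 0.261121

0.261121


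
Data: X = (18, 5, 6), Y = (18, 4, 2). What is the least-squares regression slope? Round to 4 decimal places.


b = sum((xi-xbar)(yi-ybar)) / sum((xi-xbar)^2)
n = 3, xbar = 29/3 ≈ 9.666667, ybar = 24/3 = 8
Sxy = sum((xi-xbar)(yi-ybar)) = 124
Sxx = sum((xi-xbar)^2) = 314/3 ≈ 104.666667
b = Sxy / Sxx = 186/157 ≈ 1.184713

1.1847


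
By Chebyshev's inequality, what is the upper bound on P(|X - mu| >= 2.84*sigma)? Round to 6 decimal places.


P <= 1/k^2
k^2 = 2.84^2 = 8.0656
1/k^2 = 1 / 8.0656 = 625/5041 ≈ 0.12398334

0.123983


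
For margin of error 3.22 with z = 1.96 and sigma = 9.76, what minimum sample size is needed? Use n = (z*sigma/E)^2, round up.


z*sigma/E = 1.96 * 9.76 / 3.22 = 3416/575 ≈ 5.940870
(z*sigma/E)^2 ≈ 35.293931
round up: n = 36

36


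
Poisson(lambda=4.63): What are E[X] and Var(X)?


E[X] = Var(X) = lambda = 4.63

4.63, 4.63


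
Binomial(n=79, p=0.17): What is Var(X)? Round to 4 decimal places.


Var = n*p*(1-p) = 79 * 0.17 * 0.83 = 11.1469

11.1469


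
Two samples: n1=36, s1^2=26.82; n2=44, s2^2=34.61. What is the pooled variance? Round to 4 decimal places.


sp^2 = ((n1-1)*s1^2 + (n2-1)*s2^2)/(n1+n2-2)
(n1-1)*s1^2 = 35 * 26.82 = 938.7
(n2-1)*s2^2 = 43 * 34.61 = 1488.23
numerator = 938.7 + 1488.23 = 2426.93
n1+n2-2 = 78
sp^2 = 2426.93 / 78 = 242693/7800 ≈ 31.114487

31.1145


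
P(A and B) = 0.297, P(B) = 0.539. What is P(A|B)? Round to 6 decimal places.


P(A|B) = P(A and B) / P(B) = 0.297 / 0.539 = 27/49 ≈ 0.55102041

0.551020


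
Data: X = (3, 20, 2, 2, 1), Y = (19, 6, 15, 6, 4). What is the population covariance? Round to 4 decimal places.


Cov = (1/n)*sum((xi-xbar)(yi-ybar))
n = 5, xbar = 28/5 = 5.6, ybar = 50/5 = 10
sum((xi-xbar)(yi-ybar)) = -57
Cov = -57 / 5 = -11.4

-11.4000


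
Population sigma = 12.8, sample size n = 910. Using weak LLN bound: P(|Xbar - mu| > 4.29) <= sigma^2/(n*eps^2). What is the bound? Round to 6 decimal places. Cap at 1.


bound = min(1, sigma^2/(n*eps^2))
sigma^2 = 12.8^2 = 163.84
n*eps^2 = 910 * 4.29^2 = 910 * 18.4041 = 16747.731
sigma^2/(n*eps^2) = 163.84 / 16747.731 ≈ 0.00978282

0.009783


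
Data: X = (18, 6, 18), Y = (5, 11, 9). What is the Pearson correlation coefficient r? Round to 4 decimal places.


r = sum((xi-xbar)(yi-ybar)) / sqrt(sum((xi-xbar)^2) * sum((yi-ybar)^2))
n = 3, xbar = 42/3 = 14, ybar = 25/3 ≈ 8.333333
Sxy = sum((xi-xbar)(yi-ybar)) = -32
Sxx = sum((xi-xbar)^2) = 96
Syy = sum((yi-ybar)^2) = 56/3 ≈ 18.666667
sqrt(Sxx*Syy) ≈ 42.332021
r = Sxy / sqrt(Sxx*Syy) = -32 / 42.332021 ≈ -0.755929

-0.7559


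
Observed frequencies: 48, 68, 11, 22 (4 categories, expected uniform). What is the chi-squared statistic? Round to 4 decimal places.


chi2 = sum((O-E)^2/E), E = total/4
total = 149, E = 149/4 = 37.25
(48 - 37.25)^2 / 37.25 = 115.5625 / 37.25 = 1849/596 ≈ 3.102349
(68 - 37.25)^2 / 37.25 = 945.5625 / 37.25 = 15129/596 ≈ 25.384228
(11 - 37.25)^2 / 37.25 = 689.0625 / 37.25 = 11025/596 ≈ 18.498322
(22 - 37.25)^2 / 37.25 = 232.5625 / 37.25 = 3721/596 ≈ 6.243289
chi2 = 7931/149 ≈ 53.228188

53.2282


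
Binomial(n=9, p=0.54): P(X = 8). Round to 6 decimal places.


P = C(n,k) * p^k * (1-p)^(n-k)
C(9,8) = 9
p^k = 0.54^8 ≈ 0.007230196
(1-p)^(n-k) = 0.46^1 = 0.46
P = 9 * 0.007230196 * 0.46 ≈ 0.029933

0.029933


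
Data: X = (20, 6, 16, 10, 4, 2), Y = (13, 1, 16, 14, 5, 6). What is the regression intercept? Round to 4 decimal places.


a = ybar - b*xbar, where b = sum((xi-xbar)(yi-ybar)) / sum((xi-xbar)^2)
n = 6, xbar = 58/6 = 29/3 ≈ 9.666667, ybar = 55/6 ≈ 9.166667
Sxy = sum((xi-xbar)(yi-ybar)) = 487/3 ≈ 162.333333
Sxx = sum((xi-xbar)^2) = 754/3 ≈ 251.333333
b = Sxy / Sxx = 487/754 ≈ 0.645889
a = 9.166667 - 0.645889 * 9.666667 = 38/13 ≈ 2.923077

2.9231


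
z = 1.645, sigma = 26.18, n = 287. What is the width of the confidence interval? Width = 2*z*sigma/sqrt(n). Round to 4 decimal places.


width = 2*z*sigma/sqrt(n)
2*z*sigma = 2 * 1.645 * 26.18 = 86.1322
sqrt(287) ≈ 16.941074
width = 86.1322 / 16.941074 ≈ 5.084223

5.0842


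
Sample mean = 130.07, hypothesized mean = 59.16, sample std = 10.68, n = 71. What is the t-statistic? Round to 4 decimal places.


t = (xbar - mu0) / (s/sqrt(n))
xbar - mu0 = 130.07 - 59.16 = 70.91
sqrt(71) ≈ 8.42614977
s/sqrt(n) = 10.68 / 8.42614977 ≈ 1.26748281
t = 70.91 / 1.26748281 ≈ 55.945532

55.9455


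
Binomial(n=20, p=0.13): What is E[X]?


E[X] = n*p = 20 * 0.13 = 2.6

2.6


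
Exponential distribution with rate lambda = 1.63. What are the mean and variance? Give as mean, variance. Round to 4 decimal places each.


mean = 1/lam, var = 1/lam^2
mean = 1 / 1.63 = 100/163 ≈ 0.613497
lam^2 = 1.63^2 = 2.6569
var = 1 / 2.6569 ≈ 0.376378

0.6135, 0.3764


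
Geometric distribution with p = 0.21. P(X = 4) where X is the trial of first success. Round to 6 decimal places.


P = (1-p)^(k-1) * p
(1-p)^(k-1) = 0.79^3 = 0.493039
P = 0.493039 * 0.21 ≈ 0.1035382

0.103538


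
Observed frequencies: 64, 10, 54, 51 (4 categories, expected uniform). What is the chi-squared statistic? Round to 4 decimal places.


chi2 = sum((O-E)^2/E), E = total/4
total = 179, E = 179/4 = 44.75
(64 - 44.75)^2 / 44.75 = 370.5625 / 44.75 = 5929/716 ≈ 8.280726
(10 - 44.75)^2 / 44.75 = 1207.5625 / 44.75 = 19321/716 ≈ 26.984637
(54 - 44.75)^2 / 44.75 = 85.5625 / 44.75 = 1369/716 ≈ 1.912011
(51 - 44.75)^2 / 44.75 = 39.0625 / 44.75 = 625/716 ≈ 0.872905
chi2 = 6811/179 ≈ 38.050279

38.0503


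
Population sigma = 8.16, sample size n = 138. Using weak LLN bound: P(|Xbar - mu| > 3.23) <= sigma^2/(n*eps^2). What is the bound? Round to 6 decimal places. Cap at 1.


bound = min(1, sigma^2/(n*eps^2))
sigma^2 = 8.16^2 = 66.5856
n*eps^2 = 138 * 3.23^2 = 138 * 10.4329 = 1439.7402
sigma^2/(n*eps^2) = 66.5856 / 1439.7402 = 384/8303 ≈ 0.04624834

0.046248


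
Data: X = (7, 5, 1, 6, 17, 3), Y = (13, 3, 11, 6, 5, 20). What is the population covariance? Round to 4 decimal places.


Cov = (1/n)*sum((xi-xbar)(yi-ybar))
n = 6, xbar = 39/6 = 6.5, ybar = 58/6 = 29/3 ≈ 9.666667
sum((xi-xbar)(yi-ybar)) = -79
Cov = -79 / 6 = -79/6 ≈ -13.166667

-13.1667


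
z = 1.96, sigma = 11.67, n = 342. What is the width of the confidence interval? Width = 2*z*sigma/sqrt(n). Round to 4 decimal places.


width = 2*z*sigma/sqrt(n)
2*z*sigma = 2 * 1.96 * 11.67 = 45.7464
sqrt(342) ≈ 18.493242
width = 45.7464 / 18.493242 ≈ 2.473682

2.4737


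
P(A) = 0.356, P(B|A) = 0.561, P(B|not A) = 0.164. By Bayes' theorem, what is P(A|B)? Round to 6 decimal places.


P(A|B) = P(B|A)*P(A) / P(B), P(B) = P(B|A)*P(A) + P(B|not A)*P(not A)
P(B|A)*P(A) = 0.561 * 0.356 = 0.199716
P(B|not A)*P(not A) = 0.164 * 0.644 = 0.105616
P(B) = 0.199716 + 0.105616 = 0.305332
P(A|B) = 0.199716 / 0.305332 ≈ 0.65409456

0.654095


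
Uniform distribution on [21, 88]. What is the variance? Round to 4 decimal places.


Var = (b-a)^2 / 12
(b-a)^2 = (88 - 21)^2 = 4489
Var = 4489/12 ≈ 374.083333

374.0833


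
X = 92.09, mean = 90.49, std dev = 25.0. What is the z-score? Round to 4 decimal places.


z = (X - mu) / sigma
X - mu = 92.09 - 90.49 = 1.6
z = 1.6 / 25.0 = 0.064

0.0640


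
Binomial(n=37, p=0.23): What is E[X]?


E[X] = n*p = 37 * 0.23 = 8.51

8.51


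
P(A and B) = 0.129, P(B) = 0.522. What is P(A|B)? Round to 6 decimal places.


P(A|B) = P(A and B) / P(B) = 0.129 / 0.522 = 43/174 ≈ 0.24712644

0.247126


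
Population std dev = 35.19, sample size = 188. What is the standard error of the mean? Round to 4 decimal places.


SE = sigma / sqrt(n)
sqrt(188) ≈ 13.711309
SE = 35.19 / 13.711309 ≈ 2.566495

2.5665


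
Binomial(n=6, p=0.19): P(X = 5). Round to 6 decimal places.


P = C(n,k) * p^k * (1-p)^(n-k)
C(6,5) = 6
p^k = 0.19^5 = 0.0002476099
(1-p)^(n-k) = 0.81^1 = 0.81
P = 6 * 0.0002476099 * 0.81 ≈ 0.001203

0.001203


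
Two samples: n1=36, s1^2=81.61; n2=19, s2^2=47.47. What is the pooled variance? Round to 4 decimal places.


sp^2 = ((n1-1)*s1^2 + (n2-1)*s2^2)/(n1+n2-2)
(n1-1)*s1^2 = 35 * 81.61 = 2856.35
(n2-1)*s2^2 = 18 * 47.47 = 854.46
numerator = 2856.35 + 854.46 = 3710.81
n1+n2-2 = 53
sp^2 = 3710.81 / 53 = 371081/5300 ≈ 70.015283

70.0153


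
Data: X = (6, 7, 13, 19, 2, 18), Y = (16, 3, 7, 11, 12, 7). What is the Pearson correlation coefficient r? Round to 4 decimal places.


r = sum((xi-xbar)(yi-ybar)) / sqrt(sum((xi-xbar)^2) * sum((yi-ybar)^2))
n = 6, xbar = 65/6 ≈ 10.833333, ybar = 56/6 = 28/3 ≈ 9.333333
Sxy = sum((xi-xbar)(yi-ybar)) = -119/3 ≈ -39.666667
Sxx = sum((xi-xbar)^2) = 1433/6 ≈ 238.833333
Syy = sum((yi-ybar)^2) = 316/3 ≈ 105.333333
sqrt(Sxx*Syy) ≈ 158.609934
r = Sxy / sqrt(Sxx*Syy) = -39.666667 / 158.609934 ≈ -0.250089

-0.2501


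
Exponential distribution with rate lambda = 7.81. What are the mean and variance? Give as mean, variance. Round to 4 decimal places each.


mean = 1/lam, var = 1/lam^2
mean = 1 / 7.81 = 100/781 ≈ 0.128041
lam^2 = 7.81^2 = 60.9961
var = 1 / 60.9961 ≈ 0.016394

0.1280, 0.0164


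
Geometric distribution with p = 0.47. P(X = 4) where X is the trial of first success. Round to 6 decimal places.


P = (1-p)^(k-1) * p
(1-p)^(k-1) = 0.53^3 = 0.148877
P = 0.148877 * 0.47 = 0.06997219

0.069972


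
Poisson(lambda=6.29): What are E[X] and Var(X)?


E[X] = Var(X) = lambda = 6.29

6.29, 6.29


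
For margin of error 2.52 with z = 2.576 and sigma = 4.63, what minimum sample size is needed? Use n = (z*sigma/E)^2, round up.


z*sigma/E = 2.576 * 4.63 / 2.52 = 10649/2250 ≈ 4.732889
(z*sigma/E)^2 ≈ 22.400237
round up: n = 23

23


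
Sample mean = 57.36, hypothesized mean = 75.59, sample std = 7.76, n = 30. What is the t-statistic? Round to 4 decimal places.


t = (xbar - mu0) / (s/sqrt(n))
xbar - mu0 = 57.36 - 75.59 = -18.23
sqrt(30) ≈ 5.47722558
s/sqrt(n) = 7.76 / 5.47722558 ≈ 1.41677568
t = -18.23 / 1.41677568 ≈ -12.867245

-12.8672


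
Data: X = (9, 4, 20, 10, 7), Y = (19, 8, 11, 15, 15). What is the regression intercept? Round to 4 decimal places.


a = ybar - b*xbar, where b = sum((xi-xbar)(yi-ybar)) / sum((xi-xbar)^2)
n = 5, xbar = 50/5 = 10, ybar = 68/5 = 13.6
Sxy = sum((xi-xbar)(yi-ybar)) = -2
Sxx = sum((xi-xbar)^2) = 146
b = Sxy / Sxx = -1/73 ≈ -0.013699
a = 13.6 - (-0.013699) * 10 = 5014/365 ≈ 13.736986

13.7370


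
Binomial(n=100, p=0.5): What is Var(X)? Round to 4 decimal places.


Var = n*p*(1-p) = 100 * 0.5 * 0.5 = 25

25.0000


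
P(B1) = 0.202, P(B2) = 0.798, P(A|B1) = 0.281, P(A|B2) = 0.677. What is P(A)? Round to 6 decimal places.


P(A) = P(A|B1)*P(B1) + P(A|B2)*P(B2)
P(A|B1)*P(B1) = 0.281 * 0.202 = 0.056762
P(A|B2)*P(B2) = 0.677 * 0.798 = 0.540246
P(A) = 0.056762 + 0.540246 = 0.597008

0.597008


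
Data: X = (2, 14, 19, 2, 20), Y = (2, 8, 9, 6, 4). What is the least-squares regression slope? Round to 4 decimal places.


b = sum((xi-xbar)(yi-ybar)) / sum((xi-xbar)^2)
n = 5, xbar = 57/5 = 11.4, ybar = 29/5 = 5.8
Sxy = sum((xi-xbar)(yi-ybar)) = 48.4
Sxx = sum((xi-xbar)^2) = 315.2
b = Sxy / Sxx = 121/788 ≈ 0.153553

0.1536


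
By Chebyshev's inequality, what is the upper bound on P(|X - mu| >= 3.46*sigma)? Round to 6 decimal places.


P <= 1/k^2
k^2 = 3.46^2 = 11.9716
1/k^2 = 1 / 11.9716 ≈ 0.08353102

0.083531


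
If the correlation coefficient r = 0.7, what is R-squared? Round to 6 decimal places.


R^2 = r^2 = (0.7)^2 = 0.49

0.490000


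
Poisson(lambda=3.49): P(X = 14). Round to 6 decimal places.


P = e^(-lam) * lam^k / k!
e^(-3.49) ≈ 0.03050087
lam^k = 3.49^14 ≈ 39770035.388031
k! = 14! = 87178291200
P = 0.03050087 * 39770035.388031 / 87178291200 ≈ 0.000014

0.000014


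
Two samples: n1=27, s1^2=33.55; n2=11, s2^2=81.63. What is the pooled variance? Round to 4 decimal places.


sp^2 = ((n1-1)*s1^2 + (n2-1)*s2^2)/(n1+n2-2)
(n1-1)*s1^2 = 26 * 33.55 = 872.3
(n2-1)*s2^2 = 10 * 81.63 = 816.3
numerator = 872.3 + 816.3 = 1688.6
n1+n2-2 = 36
sp^2 = 1688.6 / 36 = 8443/180 ≈ 46.905556

46.9056


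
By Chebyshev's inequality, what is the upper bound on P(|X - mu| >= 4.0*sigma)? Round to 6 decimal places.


P <= 1/k^2
k^2 = 4.0^2 = 16
1/k^2 = 1 / 16 = 0.0625

0.062500


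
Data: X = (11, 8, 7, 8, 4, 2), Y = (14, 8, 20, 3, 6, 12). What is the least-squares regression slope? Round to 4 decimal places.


b = sum((xi-xbar)(yi-ybar)) / sum((xi-xbar)^2)
n = 6, xbar = 40/6 = 20/3 ≈ 6.666667, ybar = 63/6 = 10.5
Sxy = sum((xi-xbar)(yi-ybar)) = 10
Sxx = sum((xi-xbar)^2) = 154/3 ≈ 51.333333
b = Sxy / Sxx = 15/77 ≈ 0.194805

0.1948


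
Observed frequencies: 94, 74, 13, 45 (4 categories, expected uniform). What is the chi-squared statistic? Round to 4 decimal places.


chi2 = sum((O-E)^2/E), E = total/4
total = 226, E = 226/4 = 56.5
(94 - 56.5)^2 / 56.5 = 1406.25 / 56.5 = 5625/226 ≈ 24.889381
(74 - 56.5)^2 / 56.5 = 306.25 / 56.5 = 1225/226 ≈ 5.420354
(13 - 56.5)^2 / 56.5 = 1892.25 / 56.5 = 7569/226 ≈ 33.491150
(45 - 56.5)^2 / 56.5 = 132.25 / 56.5 = 529/226 ≈ 2.340708
chi2 = 7474/113 ≈ 66.141593

66.1416


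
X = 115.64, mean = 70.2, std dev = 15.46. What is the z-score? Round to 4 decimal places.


z = (X - mu) / sigma
X - mu = 115.64 - 70.2 = 45.44
z = 45.44 / 15.46 = 2272/773 ≈ 2.939198

2.9392


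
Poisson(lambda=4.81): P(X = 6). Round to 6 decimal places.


P = e^(-lam) * lam^k / k!
e^(-4.81) ≈ 0.008147860
lam^k = 4.81^6 ≈ 12384.271322
k! = 6! = 720
P = 0.008147860 * 12384.271322 / 720 ≈ 0.140146

0.140146


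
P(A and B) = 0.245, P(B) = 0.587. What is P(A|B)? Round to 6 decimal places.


P(A|B) = P(A and B) / P(B) = 0.245 / 0.587 = 245/587 ≈ 0.41737649

0.417376


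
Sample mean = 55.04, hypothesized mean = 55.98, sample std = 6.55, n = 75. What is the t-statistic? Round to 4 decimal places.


t = (xbar - mu0) / (s/sqrt(n))
xbar - mu0 = 55.04 - 55.98 = -0.94
sqrt(75) ≈ 8.66025404
s/sqrt(n) = 6.55 / 8.66025404 ≈ 0.75632885
t = -0.94 / 0.75632885 ≈ -1.242846

-1.2428


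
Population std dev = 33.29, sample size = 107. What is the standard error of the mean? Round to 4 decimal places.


SE = sigma / sqrt(n)
sqrt(107) ≈ 10.344080
SE = 33.29 / 10.344080 ≈ 3.218266

3.2183


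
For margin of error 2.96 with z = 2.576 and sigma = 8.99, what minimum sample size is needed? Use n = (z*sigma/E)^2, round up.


z*sigma/E = 2.576 * 8.99 / 2.96 ≈ 7.823730
(z*sigma/E)^2 ≈ 61.210747
round up: n = 62

62


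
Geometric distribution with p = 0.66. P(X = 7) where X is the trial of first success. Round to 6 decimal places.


P = (1-p)^(k-1) * p
(1-p)^(k-1) = 0.34^6 ≈ 0.001544804
P = 0.001544804 * 0.66 ≈ 0.001019571

0.001020


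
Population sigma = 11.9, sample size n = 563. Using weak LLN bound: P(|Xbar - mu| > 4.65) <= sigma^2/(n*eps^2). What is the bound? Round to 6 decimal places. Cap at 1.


bound = min(1, sigma^2/(n*eps^2))
sigma^2 = 11.9^2 = 141.61
n*eps^2 = 563 * 4.65^2 = 563 * 21.6225 = 12173.4675
sigma^2/(n*eps^2) = 141.61 / 12173.4675 ≈ 0.01163268

0.011633


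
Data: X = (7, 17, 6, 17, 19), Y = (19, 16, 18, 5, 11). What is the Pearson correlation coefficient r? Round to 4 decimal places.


r = sum((xi-xbar)(yi-ybar)) / sqrt(sum((xi-xbar)^2) * sum((yi-ybar)^2))
n = 5, xbar = 66/5 = 13.2, ybar = 69/5 = 13.8
Sxy = sum((xi-xbar)(yi-ybar)) = -103.8
Sxx = sum((xi-xbar)^2) = 152.8
Syy = sum((yi-ybar)^2) = 134.8
sqrt(Sxx*Syy) ≈ 143.518082
r = Sxy / sqrt(Sxx*Syy) = -103.8 / 143.518082 ≈ -0.723254

-0.7233


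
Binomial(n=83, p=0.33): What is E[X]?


E[X] = n*p = 83 * 0.33 = 27.39

27.39


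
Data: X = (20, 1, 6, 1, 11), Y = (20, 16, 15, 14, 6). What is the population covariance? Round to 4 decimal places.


Cov = (1/n)*sum((xi-xbar)(yi-ybar))
n = 5, xbar = 39/5 = 7.8, ybar = 71/5 = 14.2
sum((xi-xbar)(yi-ybar)) = 32.2
Cov = 32.2 / 5 = 6.44

6.4400


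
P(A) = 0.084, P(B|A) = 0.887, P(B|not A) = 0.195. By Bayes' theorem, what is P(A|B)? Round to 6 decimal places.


P(A|B) = P(B|A)*P(A) / P(B), P(B) = P(B|A)*P(A) + P(B|not A)*P(not A)
P(B|A)*P(A) = 0.887 * 0.084 = 0.074508
P(B|not A)*P(not A) = 0.195 * 0.916 = 0.17862
P(B) = 0.074508 + 0.17862 = 0.253128
P(A|B) = 0.074508 / 0.253128 ≈ 0.29434910

0.294349


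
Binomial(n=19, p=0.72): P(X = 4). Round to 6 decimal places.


P = C(n,k) * p^k * (1-p)^(n-k)
C(19,4) = 3876
p^k = 0.72^4 ≈ 0.2687386
(1-p)^(n-k) = 0.28^15 ≈ 0.000000005097655
P = 3876 * 0.2687386 * 0.000000005097655 ≈ 0.000005

0.000005


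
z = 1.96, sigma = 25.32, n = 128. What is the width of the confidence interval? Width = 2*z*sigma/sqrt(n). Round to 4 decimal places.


width = 2*z*sigma/sqrt(n)
2*z*sigma = 2 * 1.96 * 25.32 = 99.2544
sqrt(128) ≈ 11.313708
width = 99.2544 / 11.313708 ≈ 8.772932

8.7729


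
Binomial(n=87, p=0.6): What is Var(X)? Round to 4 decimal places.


Var = n*p*(1-p) = 87 * 0.6 * 0.4 = 20.88

20.8800


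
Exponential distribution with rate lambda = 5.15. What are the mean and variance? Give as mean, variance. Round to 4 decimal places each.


mean = 1/lam, var = 1/lam^2
mean = 1 / 5.15 = 20/103 ≈ 0.194175
lam^2 = 5.15^2 = 26.5225
var = 1 / 26.5225 ≈ 0.037704

0.1942, 0.0377


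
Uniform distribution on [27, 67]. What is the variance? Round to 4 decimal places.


Var = (b-a)^2 / 12
(b-a)^2 = (67 - 27)^2 = 1600
Var = 1600/12 ≈ 133.333333

133.3333


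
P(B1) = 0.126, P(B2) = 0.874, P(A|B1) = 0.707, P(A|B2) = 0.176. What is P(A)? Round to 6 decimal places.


P(A) = P(A|B1)*P(B1) + P(A|B2)*P(B2)
P(A|B1)*P(B1) = 0.707 * 0.126 = 0.089082
P(A|B2)*P(B2) = 0.176 * 0.874 = 0.153824
P(A) = 0.089082 + 0.153824 = 0.242906

0.242906


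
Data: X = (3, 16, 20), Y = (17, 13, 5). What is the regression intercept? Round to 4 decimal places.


a = ybar - b*xbar, where b = sum((xi-xbar)(yi-ybar)) / sum((xi-xbar)^2)
n = 3, xbar = 39/3 = 13, ybar = 35/3 ≈ 11.666667
Sxy = sum((xi-xbar)(yi-ybar)) = -96
Sxx = sum((xi-xbar)^2) = 158
b = Sxy / Sxx = -48/79 ≈ -0.607595
a = 11.666667 - (-0.607595) * 13 = 4637/237 ≈ 19.565401

19.5654


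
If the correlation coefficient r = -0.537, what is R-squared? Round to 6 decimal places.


R^2 = r^2 = (-0.537)^2 = 0.288369

0.288369


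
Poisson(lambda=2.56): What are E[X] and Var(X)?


E[X] = Var(X) = lambda = 2.56

2.56, 2.56


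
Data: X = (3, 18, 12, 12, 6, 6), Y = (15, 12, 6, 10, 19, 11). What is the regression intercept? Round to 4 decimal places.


a = ybar - b*xbar, where b = sum((xi-xbar)(yi-ybar)) / sum((xi-xbar)^2)
n = 6, xbar = 57/6 = 9.5, ybar = 73/6 ≈ 12.166667
Sxy = sum((xi-xbar)(yi-ybar)) = -60.5
Sxx = sum((xi-xbar)^2) = 151.5
b = Sxy / Sxx = -121/303 ≈ -0.399340
a = 12.166667 - (-0.399340) * 9.5 = 1612/101 ≈ 15.960396

15.9604


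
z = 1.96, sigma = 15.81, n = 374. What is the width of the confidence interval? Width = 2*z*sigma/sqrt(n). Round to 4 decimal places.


width = 2*z*sigma/sqrt(n)
2*z*sigma = 2 * 1.96 * 15.81 = 61.9752
sqrt(374) ≈ 19.339080
width = 61.9752 / 19.339080 ≈ 3.204661

3.2047


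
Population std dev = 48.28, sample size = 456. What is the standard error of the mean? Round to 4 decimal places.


SE = sigma / sqrt(n)
sqrt(456) ≈ 21.354157
SE = 48.28 / 21.354157 ≈ 2.260918

2.2609


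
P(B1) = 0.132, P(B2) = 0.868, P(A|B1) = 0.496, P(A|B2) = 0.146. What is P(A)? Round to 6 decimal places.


P(A) = P(A|B1)*P(B1) + P(A|B2)*P(B2)
P(A|B1)*P(B1) = 0.496 * 0.132 = 0.065472
P(A|B2)*P(B2) = 0.146 * 0.868 = 0.126728
P(A) = 0.065472 + 0.126728 = 0.1922

0.192200


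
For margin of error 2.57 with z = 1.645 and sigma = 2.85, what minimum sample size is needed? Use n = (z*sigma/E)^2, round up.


z*sigma/E = 1.645 * 2.85 / 2.57 ≈ 1.824222
(z*sigma/E)^2 ≈ 3.327785
round up: n = 4

4


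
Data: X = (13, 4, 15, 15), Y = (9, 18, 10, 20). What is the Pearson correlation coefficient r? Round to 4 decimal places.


r = sum((xi-xbar)(yi-ybar)) / sqrt(sum((xi-xbar)^2) * sum((yi-ybar)^2))
n = 4, xbar = 47/4 = 11.75, ybar = 57/4 = 14.25
Sxy = sum((xi-xbar)(yi-ybar)) = -30.75
Sxx = sum((xi-xbar)^2) = 82.75
Syy = sum((yi-ybar)^2) = 92.75
sqrt(Sxx*Syy) ≈ 87.607434
r = Sxy / sqrt(Sxx*Syy) = -30.75 / 87.607434 ≈ -0.350998

-0.3510


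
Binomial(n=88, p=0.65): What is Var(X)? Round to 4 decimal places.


Var = n*p*(1-p) = 88 * 0.65 * 0.35 = 20.02

20.0200


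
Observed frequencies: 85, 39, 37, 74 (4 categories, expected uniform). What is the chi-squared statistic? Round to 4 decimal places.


chi2 = sum((O-E)^2/E), E = total/4
total = 235, E = 235/4 = 58.75
(85 - 58.75)^2 / 58.75 = 689.0625 / 58.75 = 2205/188 ≈ 11.728723
(39 - 58.75)^2 / 58.75 = 390.0625 / 58.75 = 6241/940 ≈ 6.639362
(37 - 58.75)^2 / 58.75 = 473.0625 / 58.75 = 7569/940 ≈ 8.052128
(74 - 58.75)^2 / 58.75 = 232.5625 / 58.75 = 3721/940 ≈ 3.958511
chi2 = 7139/235 ≈ 30.378723

30.3787


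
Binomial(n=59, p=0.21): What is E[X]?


E[X] = n*p = 59 * 0.21 = 12.39

12.39


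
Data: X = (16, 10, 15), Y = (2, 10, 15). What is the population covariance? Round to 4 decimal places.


Cov = (1/n)*sum((xi-xbar)(yi-ybar))
n = 3, xbar = 41/3 ≈ 13.666667, ybar = 27/3 = 9
sum((xi-xbar)(yi-ybar)) = -12
Cov = -12 / 3 = -4

-4.0000


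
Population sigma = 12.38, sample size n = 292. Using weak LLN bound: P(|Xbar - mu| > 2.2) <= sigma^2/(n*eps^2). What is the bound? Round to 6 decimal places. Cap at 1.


bound = min(1, sigma^2/(n*eps^2))
sigma^2 = 12.38^2 = 153.2644
n*eps^2 = 292 * 2.2^2 = 292 * 4.84 = 1413.28
sigma^2/(n*eps^2) = 153.2644 / 1413.28 ≈ 0.10844588

0.108446


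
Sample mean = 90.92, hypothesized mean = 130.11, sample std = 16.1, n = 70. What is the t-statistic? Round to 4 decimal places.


t = (xbar - mu0) / (s/sqrt(n))
xbar - mu0 = 90.92 - 130.11 = -39.19
sqrt(70) ≈ 8.36660027
s/sqrt(n) = 16.1 / 8.36660027 ≈ 1.92431806
t = -39.19 / 1.92431806 ≈ -20.365656

-20.3657


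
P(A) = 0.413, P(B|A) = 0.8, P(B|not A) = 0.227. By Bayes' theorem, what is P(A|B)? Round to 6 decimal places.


P(A|B) = P(B|A)*P(A) / P(B), P(B) = P(B|A)*P(A) + P(B|not A)*P(not A)
P(B|A)*P(A) = 0.8 * 0.413 = 0.3304
P(B|not A)*P(not A) = 0.227 * 0.587 = 0.133249
P(B) = 0.3304 + 0.133249 = 0.463649
P(A|B) = 0.3304 / 0.463649 ≈ 0.71260803

0.712608


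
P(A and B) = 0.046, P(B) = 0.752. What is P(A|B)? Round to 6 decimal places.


P(A|B) = P(A and B) / P(B) = 0.046 / 0.752 = 23/376 ≈ 0.06117021

0.061170


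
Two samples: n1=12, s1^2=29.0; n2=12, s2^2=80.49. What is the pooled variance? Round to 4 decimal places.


sp^2 = ((n1-1)*s1^2 + (n2-1)*s2^2)/(n1+n2-2)
(n1-1)*s1^2 = 11 * 29.0 = 319
(n2-1)*s2^2 = 11 * 80.49 = 885.39
numerator = 319 + 885.39 = 1204.39
n1+n2-2 = 22
sp^2 = 1204.39 / 22 = 54.745

54.7450


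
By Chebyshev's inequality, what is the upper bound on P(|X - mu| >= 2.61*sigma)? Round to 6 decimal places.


P <= 1/k^2
k^2 = 2.61^2 = 6.8121
1/k^2 = 1 / 6.8121 ≈ 0.14679761

0.146798


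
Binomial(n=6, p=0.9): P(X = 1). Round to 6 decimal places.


P = C(n,k) * p^k * (1-p)^(n-k)
C(6,1) = 6
p^k = 0.9^1 = 0.9
(1-p)^(n-k) = 0.1^5 = 0.00001
P = 6 * 0.9 * 0.00001 = 0.000054

0.000054


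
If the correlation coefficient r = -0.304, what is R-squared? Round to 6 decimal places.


R^2 = r^2 = (-0.304)^2 = 0.092416

0.092416


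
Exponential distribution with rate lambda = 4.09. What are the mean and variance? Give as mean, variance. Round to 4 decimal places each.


mean = 1/lam, var = 1/lam^2
mean = 1 / 4.09 = 100/409 ≈ 0.244499
lam^2 = 4.09^2 = 16.7281
var = 1 / 16.7281 ≈ 0.059780

0.2445, 0.0598


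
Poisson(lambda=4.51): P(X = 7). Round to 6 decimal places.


P = e^(-lam) * lam^k / k!
e^(-4.51) ≈ 0.01099846
lam^k = 4.51^7 ≈ 37952.098381
k! = 7! = 5040
P = 0.01099846 * 37952.098381 / 5040 ≈ 0.082820

0.082820


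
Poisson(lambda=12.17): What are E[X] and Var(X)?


E[X] = Var(X) = lambda = 12.17

12.17, 12.17


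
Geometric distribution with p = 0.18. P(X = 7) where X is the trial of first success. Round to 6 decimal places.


P = (1-p)^(k-1) * p
(1-p)^(k-1) = 0.82^6 ≈ 0.3040067
P = 0.3040067 * 0.18 ≈ 0.05472120

0.054721


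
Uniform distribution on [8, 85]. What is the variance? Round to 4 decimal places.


Var = (b-a)^2 / 12
(b-a)^2 = (85 - 8)^2 = 5929
Var = 5929/12 ≈ 494.083333

494.0833


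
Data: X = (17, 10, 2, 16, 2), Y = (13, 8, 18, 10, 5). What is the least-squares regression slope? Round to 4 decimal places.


b = sum((xi-xbar)(yi-ybar)) / sum((xi-xbar)^2)
n = 5, xbar = 47/5 = 9.4, ybar = 54/5 = 10.8
Sxy = sum((xi-xbar)(yi-ybar)) = -0.6
Sxx = sum((xi-xbar)^2) = 211.2
b = Sxy / Sxx = -1/352 ≈ -0.002841

-0.0028


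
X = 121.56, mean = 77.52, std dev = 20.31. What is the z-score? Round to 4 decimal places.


z = (X - mu) / sigma
X - mu = 121.56 - 77.52 = 44.04
z = 44.04 / 20.31 = 1468/677 ≈ 2.168390

2.1684


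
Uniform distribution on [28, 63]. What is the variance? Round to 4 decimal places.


Var = (b-a)^2 / 12
(b-a)^2 = (63 - 28)^2 = 1225
Var = 1225/12 ≈ 102.083333

102.0833


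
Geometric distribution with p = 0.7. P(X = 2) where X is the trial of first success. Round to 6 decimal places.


P = (1-p)^(k-1) * p
(1-p)^(k-1) = 0.3^1 = 0.3
P = 0.3 * 0.7 = 0.21

0.210000


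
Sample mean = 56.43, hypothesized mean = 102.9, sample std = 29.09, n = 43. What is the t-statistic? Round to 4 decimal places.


t = (xbar - mu0) / (s/sqrt(n))
xbar - mu0 = 56.43 - 102.9 = -46.47
sqrt(43) ≈ 6.55743852
s/sqrt(n) = 29.09 / 6.55743852 ≈ 4.43618341
t = -46.47 / 4.43618341 ≈ -10.475221

-10.4752


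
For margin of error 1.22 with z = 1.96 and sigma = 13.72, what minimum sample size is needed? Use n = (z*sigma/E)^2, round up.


z*sigma/E = 1.96 * 13.72 / 1.22 = 33614/1525 ≈ 22.041967
(z*sigma/E)^2 ≈ 485.848319
round up: n = 486

486


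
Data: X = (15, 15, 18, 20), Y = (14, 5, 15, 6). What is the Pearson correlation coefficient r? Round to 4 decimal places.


r = sum((xi-xbar)(yi-ybar)) / sqrt(sum((xi-xbar)^2) * sum((yi-ybar)^2))
n = 4, xbar = 68/4 = 17, ybar = 40/4 = 10
Sxy = sum((xi-xbar)(yi-ybar)) = -5
Sxx = sum((xi-xbar)^2) = 18
Syy = sum((yi-ybar)^2) = 82
sqrt(Sxx*Syy) ≈ 38.418745
r = Sxy / sqrt(Sxx*Syy) = -5 / 38.418745 ≈ -0.130145

-0.1301
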